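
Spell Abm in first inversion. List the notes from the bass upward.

Cb, Eb, Ab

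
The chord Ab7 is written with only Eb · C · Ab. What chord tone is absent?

The full Ab7 chord is Ab, C, Eb, Gb.
Comparing with the voicing, the minor 7th (7th) — Gb — is absent.

Gb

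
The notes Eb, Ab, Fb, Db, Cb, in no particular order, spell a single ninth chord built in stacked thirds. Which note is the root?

Stacking in thirds gives Db – Fb – Ab – Cb – Eb, so Db is the root — Db minor ninth.

Db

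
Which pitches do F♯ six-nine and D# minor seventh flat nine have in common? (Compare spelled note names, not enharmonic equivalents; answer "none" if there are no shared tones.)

F-sharp  A-sharp  C-sharp  D-sharp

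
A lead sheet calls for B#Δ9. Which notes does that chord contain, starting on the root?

B#, D##, F##, A##, C##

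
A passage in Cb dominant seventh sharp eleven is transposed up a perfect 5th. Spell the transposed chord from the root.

G♭, B♭, D♭, F♭, C

Transposed root: C♭ → G♭ (perfect 5th up). So we spell G♭ dominant seventh sharp eleven:
G♭ — root
B♭ — major 3rd
D♭ — perfect 5th
F♭ — minor 7th
C — augmented 11th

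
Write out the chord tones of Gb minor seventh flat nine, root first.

G-flat, B-double-flat, D-flat, F-flat, A-double-flat

Root G-flat, quality minor seventh flat nine:
Root: G-flat
Minor 3rd (3rd): B-double-flat
Perfect 5th (5th): D-flat
Minor 7th (7th): F-flat
Minor 9th (9th): A-double-flat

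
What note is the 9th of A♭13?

B♭

Root of A♭13 = A♭. The 9th is a major 9th: A♭ up a major 9th → B♭.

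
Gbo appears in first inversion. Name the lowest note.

Bbb

Gbo in root position is Gb–Bbb–Dbb.
First inversion places the third in the bass, which is Bbb.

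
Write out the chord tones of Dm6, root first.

Dm6: minor sixth on D.
Root: D
Minor 3rd (3rd): F
Perfect 5th (5th): A
Major 6th (6th): B

D  F  A  B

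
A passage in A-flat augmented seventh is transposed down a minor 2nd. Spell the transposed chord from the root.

Transposed root: A♭ → G (minor 2nd down). So we spell G augmented seventh:
G — root
B — major 3rd
D♯ — augmented 5th
F — minor 7th

G, B, D♯, F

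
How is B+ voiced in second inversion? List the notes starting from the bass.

F##  B  D#

In root position, B+ is B–D#–F##.
Second inversion puts the fifth (F##) in the bass.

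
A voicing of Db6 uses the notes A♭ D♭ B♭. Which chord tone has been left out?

The full Db6 chord is D♭, F, A♭, B♭.
Comparing with the voicing, the major 3rd (3rd) — F — is absent.

F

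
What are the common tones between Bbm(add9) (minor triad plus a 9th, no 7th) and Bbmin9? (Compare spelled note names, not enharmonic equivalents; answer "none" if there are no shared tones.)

Bb, Db, F, C

Bbm(add9) = Bb, Db, F, C.
Bbmin9 = Bb, Db, F, Ab, C.
Shared: Bb, Db, F, C.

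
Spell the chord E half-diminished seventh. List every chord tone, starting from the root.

E half-diminished seventh: half-diminished seventh on E.
root → E
3rd (minor 3rd) → G
5th (diminished 5th) → Bb
7th (minor 7th) → D

E  G  Bb  D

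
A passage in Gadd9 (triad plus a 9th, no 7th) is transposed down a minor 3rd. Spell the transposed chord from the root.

E – G# – B – F#

A minor 3rd down from G is E, so the new chord is E added-ninth.
Root: E
Major 3rd (3rd): G#
Perfect 5th (5th): B
Major 9th (9th): F#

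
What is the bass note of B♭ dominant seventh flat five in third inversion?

B♭ dominant seventh flat five = Bb–D–Fb–Ab. Third inversion → seventh in the bass = Ab.

Ab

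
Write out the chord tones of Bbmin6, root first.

B♭  D♭  F  G

Root B♭, quality minor sixth:
- root: B♭
- minor 3rd: D♭
- perfect 5th: F
- major 6th: G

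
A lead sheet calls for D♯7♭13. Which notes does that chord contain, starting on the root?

D♯ F𝄪 A♯ C♯ B

D♯7♭13: dominant seventh flat thirteen on D♯.
- root: D♯
- major 3rd: F𝄪
- perfect 5th: A♯
- minor 7th: C♯
- minor 13th: B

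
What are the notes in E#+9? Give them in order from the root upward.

Root E#, quality dominant ninth sharp five:
Root: E#
Major 3rd (3rd): G##
Augmented 5th (5th): B##
Minor 7th (7th): D#
Major 9th (9th): F##

E# – G## – B## – D# – F##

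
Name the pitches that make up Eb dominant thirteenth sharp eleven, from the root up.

Root E-flat, quality dominant thirteenth sharp eleven:
- root: E-flat
- major 3rd: G
- perfect 5th: B-flat
- minor 7th: D-flat
- major 9th: F
- augmented 11th: A
- major 13th: C

E-flat – G – B-flat – D-flat – F – A – C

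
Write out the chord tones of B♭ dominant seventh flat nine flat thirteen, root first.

Bb, D, F, Ab, Cb, Gb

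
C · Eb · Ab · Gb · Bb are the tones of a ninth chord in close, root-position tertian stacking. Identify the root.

Ab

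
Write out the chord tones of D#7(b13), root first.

D♯ – F𝄪 – A♯ – C♯ – B

D#7(b13): dominant seventh flat thirteen on D♯.
- root: D♯
- major 3rd: F𝄪
- perfect 5th: A♯
- minor 7th: C♯
- minor 13th: B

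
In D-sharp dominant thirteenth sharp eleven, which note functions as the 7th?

C♯

Root of D-sharp dominant thirteenth sharp eleven = D♯. The 7th is a minor 7th: D♯ up a minor 7th → C♯.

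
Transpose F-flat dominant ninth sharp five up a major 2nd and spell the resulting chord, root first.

G-flat B-flat D F-flat A-flat

Transposed root: F-flat → G-flat (major 2nd up). So we spell G-flat dominant ninth sharp five:
- root: G-flat
- major 3rd: B-flat
- augmented 5th: D
- minor 7th: F-flat
- major 9th: A-flat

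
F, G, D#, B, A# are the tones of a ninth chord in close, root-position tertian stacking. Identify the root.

G

Stacking in thirds gives G – B – D# – F – A#, so G is the root — G dominant seventh sharp nine sharp five.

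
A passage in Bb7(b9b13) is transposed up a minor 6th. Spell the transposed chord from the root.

G♭  B♭  D♭  F♭  A𝄫  E𝄫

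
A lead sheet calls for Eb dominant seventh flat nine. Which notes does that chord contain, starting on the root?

E-flat, G, B-flat, D-flat, F-flat

Eb dominant seventh flat nine is a dominant seventh flat nine built on E-flat.
Root: E-flat
Major 3rd (3rd): G
Perfect 5th (5th): B-flat
Minor 7th (7th): D-flat
Minor 9th (9th): F-flat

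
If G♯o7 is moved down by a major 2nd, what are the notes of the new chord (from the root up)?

G# down a major 2nd → F#. New chord: F# diminished seventh.
Root: F#
Minor 3rd (3rd): A
Diminished 5th (5th): C
Diminished 7th (7th): Eb

F# A C Eb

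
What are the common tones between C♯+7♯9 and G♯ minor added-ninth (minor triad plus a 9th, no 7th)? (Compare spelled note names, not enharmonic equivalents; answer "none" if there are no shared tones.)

C♯+7♯9: C# E# G## B D##
G♯ minor added-ninth: G# B D# A#
Common to both → B.

B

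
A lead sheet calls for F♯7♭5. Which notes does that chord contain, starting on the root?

F♯7♭5: dominant seventh flat five on F#.
Root: F#
Major 3rd (3rd): A#
Diminished 5th (5th): C
Minor 7th (7th): E

F# A# C E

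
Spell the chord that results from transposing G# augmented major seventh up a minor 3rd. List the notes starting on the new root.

B, D-sharp, F-double-sharp, A-sharp

G-sharp up a minor 3rd → B. New chord: B augmented major seventh.
B — root
D-sharp — major 3rd
F-double-sharp — augmented 5th
A-sharp — major 7th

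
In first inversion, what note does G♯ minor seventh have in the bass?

G♯ minor seventh in root position is G♯–B–D♯–F♯.
First inversion places the third in the bass, which is B.

B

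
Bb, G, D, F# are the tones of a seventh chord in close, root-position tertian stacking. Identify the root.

G

Arranged so that each adjacent pair is a third by letter name: G – Bb – D – F#.
The bottom of that stack, G, is the root (this is G minor-major seventh).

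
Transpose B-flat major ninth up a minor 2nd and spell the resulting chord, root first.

B-flat up a minor 2nd → C-flat. New chord: C-flat major ninth.
Root: C-flat
Major 3rd (3rd): E-flat
Perfect 5th (5th): G-flat
Major 7th (7th): B-flat
Major 9th (9th): D-flat

C-flat – E-flat – G-flat – B-flat – D-flat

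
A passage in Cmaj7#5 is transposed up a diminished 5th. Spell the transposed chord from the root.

A diminished 5th up from C is Gb, so the new chord is Gb augmented major seventh.
Root: Gb
Major 3rd (3rd): Bb
Augmented 5th (5th): D
Major 7th (7th): F

Gb, Bb, D, F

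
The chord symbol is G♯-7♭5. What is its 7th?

Root of G♯-7♭5 = G#. The 7th is a minor 7th: G# up a minor 7th → F#.

F#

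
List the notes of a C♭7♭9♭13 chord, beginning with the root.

Cb, Eb, Gb, Bbb, Dbb, Abb

C♭7♭9♭13: dominant seventh flat nine flat thirteen on Cb.
root → Cb
3rd (major 3rd) → Eb
5th (perfect 5th) → Gb
7th (minor 7th) → Bbb
9th (minor 9th) → Dbb
13th (minor 13th) → Abb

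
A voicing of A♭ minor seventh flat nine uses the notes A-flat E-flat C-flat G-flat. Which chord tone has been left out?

B-double-flat

A♭ minor seventh flat nine = A-flat, C-flat, E-flat, G-flat, B-double-flat. The voicing lacks the 9th (minor 9th), B-double-flat.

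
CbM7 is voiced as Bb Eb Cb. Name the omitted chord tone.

CbM7 = Cb, Eb, Gb, Bb. The voicing lacks the 5th (perfect 5th), Gb.

Gb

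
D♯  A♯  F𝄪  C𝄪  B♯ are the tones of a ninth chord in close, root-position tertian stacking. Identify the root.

B♯

Stacking in thirds gives B♯ – D♯ – F𝄪 – A♯ – C𝄪, so B♯ is the root — B♯ minor ninth.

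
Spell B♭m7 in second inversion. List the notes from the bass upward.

F, Ab, Bb, Db

B♭m7 = Bb–Db–F–Ab; second inversion → fifth (F) lowest.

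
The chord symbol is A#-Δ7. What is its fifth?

E#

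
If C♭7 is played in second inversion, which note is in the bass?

Gb

C♭7 in root position is Cb–Eb–Gb–Bbb.
Second inversion places the fifth in the bass, which is Gb.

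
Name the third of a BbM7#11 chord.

D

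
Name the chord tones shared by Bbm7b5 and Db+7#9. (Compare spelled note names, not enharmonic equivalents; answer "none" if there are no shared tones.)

Db

Bbm7b5 = Bb, Db, Fb, Ab.
Db+7#9 = Db, F, A, Cb, E.
Shared: Db.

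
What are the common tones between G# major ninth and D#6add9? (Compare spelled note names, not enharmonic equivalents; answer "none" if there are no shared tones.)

B♯ – D♯ – F𝄪 – A♯

G# major ninth = G♯, B♯, D♯, F𝄪, A♯.
D#6add9 = D♯, F𝄪, A♯, B♯, E♯.
Shared: B♯, D♯, F𝄪, A♯.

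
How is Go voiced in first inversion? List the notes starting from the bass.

Go = G–Bb–Db; first inversion → third (Bb) lowest.

Bb Db G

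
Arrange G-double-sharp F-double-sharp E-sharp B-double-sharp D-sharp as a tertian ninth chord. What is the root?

Arranged so that each adjacent pair is a third by letter name: E-sharp – G-double-sharp – B-double-sharp – D-sharp – F-double-sharp.
The bottom of that stack, E-sharp, is the root (this is E-sharp dominant ninth sharp five).

E-sharp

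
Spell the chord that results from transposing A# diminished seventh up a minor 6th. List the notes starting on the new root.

A# up a minor 6th → F#. New chord: F# diminished seventh.
root → F#
3rd (minor 3rd) → A
5th (diminished 5th) → C
7th (diminished 7th) → Eb

F# A C Eb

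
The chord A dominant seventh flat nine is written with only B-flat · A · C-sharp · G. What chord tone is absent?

E

A dominant seventh flat nine = A, C-sharp, E, G, B-flat. The voicing lacks the 5th (perfect 5th), E.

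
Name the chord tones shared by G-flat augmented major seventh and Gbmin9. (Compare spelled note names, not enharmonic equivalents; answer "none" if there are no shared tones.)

G♭

G-flat augmented major seventh = G♭, B♭, D, F.
Gbmin9 = G♭, B𝄫, D♭, F♭, A♭.
Shared: G♭.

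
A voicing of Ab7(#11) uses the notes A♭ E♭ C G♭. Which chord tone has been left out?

D

Ab7(#11) = A♭, C, E♭, G♭, D. The voicing lacks the 11th (augmented 11th), D.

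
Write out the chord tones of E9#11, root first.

E9#11 is a dominant ninth sharp eleven built on E.
E — root
G# — major 3rd
B — perfect 5th
D — minor 7th
F# — major 9th
A# — augmented 11th

E, G#, B, D, F#, A#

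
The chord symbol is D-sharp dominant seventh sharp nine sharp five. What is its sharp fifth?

Root of D-sharp dominant seventh sharp nine sharp five = D♯. The 5th is an augmented 5th: D♯ up an augmented 5th → A𝄪.

A𝄪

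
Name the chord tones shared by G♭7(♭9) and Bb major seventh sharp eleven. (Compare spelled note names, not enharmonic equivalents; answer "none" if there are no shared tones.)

G♭7(♭9): Gb Bb Db Fb Abb
Bb major seventh sharp eleven: Bb D F A E
Common to both → Bb.

Bb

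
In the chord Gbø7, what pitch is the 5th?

Root of Gbø7 = G♭. The 5th is a diminished 5th: G♭ up a diminished 5th → D𝄫.

D𝄫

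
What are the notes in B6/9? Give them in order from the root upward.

B, D#, F#, G#, C#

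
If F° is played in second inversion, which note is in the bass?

Cb

F° = F–Ab–Cb. Second inversion → fifth in the bass = Cb.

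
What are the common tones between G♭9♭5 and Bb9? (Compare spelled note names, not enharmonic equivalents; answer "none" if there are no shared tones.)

G♭9♭5: G♭ B♭ D𝄫 F♭ A♭
Bb9: B♭ D F A♭ C
Common to both → B♭, A♭.

B♭ – A♭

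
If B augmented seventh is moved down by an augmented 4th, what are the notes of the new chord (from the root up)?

B down an augmented 4th → F. New chord: F augmented seventh.
root → F
3rd (major 3rd) → A
5th (augmented 5th) → C#
7th (minor 7th) → Eb

F  A  C#  Eb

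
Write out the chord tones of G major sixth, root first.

G  B  D  E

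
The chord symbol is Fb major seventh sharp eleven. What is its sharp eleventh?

Bb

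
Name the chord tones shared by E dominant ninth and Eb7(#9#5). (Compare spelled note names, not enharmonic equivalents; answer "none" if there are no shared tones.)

B  F♯

E dominant ninth: E G♯ B D F♯
Eb7(#9#5): E♭ G B D♭ F♯
Common to both → B, F♯.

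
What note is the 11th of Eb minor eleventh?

Ab

Root of Eb minor eleventh = Eb. The 11th is a perfect 11th: Eb up a perfect 11th → Ab.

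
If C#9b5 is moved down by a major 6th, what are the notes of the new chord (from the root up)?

E  G#  Bb  D  F#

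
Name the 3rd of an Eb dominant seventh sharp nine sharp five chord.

Root of Eb dominant seventh sharp nine sharp five = E-flat. The 3rd is a major 3rd: E-flat up a major 3rd → G.

G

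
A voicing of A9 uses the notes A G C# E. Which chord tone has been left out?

B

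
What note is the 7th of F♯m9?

F♯m9 is built on F#; its 7th is a minor 7th above the root.
A seventh above F uses the letter E, and the minor 7th above F# is E.

E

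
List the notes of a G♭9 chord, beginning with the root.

Root Gb, quality dominant ninth:
- root: Gb
- major 3rd: Bb
- perfect 5th: Db
- minor 7th: Fb
- major 9th: Ab

Gb Bb Db Fb Ab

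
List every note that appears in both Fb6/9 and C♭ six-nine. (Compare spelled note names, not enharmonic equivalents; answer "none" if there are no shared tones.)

A♭, C♭, D♭, G♭

Fb6/9: F♭ A♭ C♭ D♭ G♭
C♭ six-nine: C♭ E♭ G♭ A♭ D♭
Common to both → A♭, C♭, D♭, G♭.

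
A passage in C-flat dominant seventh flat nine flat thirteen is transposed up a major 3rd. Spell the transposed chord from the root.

Transposed root: C♭ → E♭ (major 3rd up). So we spell E♭ dominant seventh flat nine flat thirteen:
root → E♭
3rd (major 3rd) → G
5th (perfect 5th) → B♭
7th (minor 7th) → D♭
9th (minor 9th) → F♭
13th (minor 13th) → C♭

E♭ G B♭ D♭ F♭ C♭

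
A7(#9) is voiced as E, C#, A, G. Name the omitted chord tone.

B#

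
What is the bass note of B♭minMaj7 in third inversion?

B♭minMaj7 in root position is Bb–Db–F–A.
Third inversion places the seventh in the bass, which is A.

A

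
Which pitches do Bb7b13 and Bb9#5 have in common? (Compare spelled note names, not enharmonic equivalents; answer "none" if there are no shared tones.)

Bb7b13 = Bb, D, F, Ab, Gb.
Bb9#5 = Bb, D, F#, Ab, C.
Shared: Bb, D, Ab.

Bb D Ab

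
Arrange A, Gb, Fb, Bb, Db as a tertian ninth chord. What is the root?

Gb

Arranged so that each adjacent pair is a third by letter name: Gb – Bb – Db – Fb – A.
The bottom of that stack, Gb, is the root (this is Gb dominant seventh sharp nine).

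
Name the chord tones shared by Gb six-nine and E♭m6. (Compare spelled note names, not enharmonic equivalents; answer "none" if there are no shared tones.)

G♭, B♭, E♭

Gb six-nine: G♭ B♭ D♭ E♭ A♭
E♭m6: E♭ G♭ B♭ C
Common to both → G♭, B♭, E♭.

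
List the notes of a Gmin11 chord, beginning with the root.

Gmin11: minor eleventh on G.
root → G
3rd (minor 3rd) → Bb
5th (perfect 5th) → D
7th (minor 7th) → F
9th (major 9th) → A
11th (perfect 11th) → C

G – Bb – D – F – A – C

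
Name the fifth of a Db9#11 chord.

Db9#11 is built on Db; its 5th is a perfect 5th above the root.
A fifth above D uses the letter A, and the perfect 5th above Db is Ab.

Ab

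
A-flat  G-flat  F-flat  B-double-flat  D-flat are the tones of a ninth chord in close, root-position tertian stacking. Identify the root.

Stacking in thirds gives G-flat – B-double-flat – D-flat – F-flat – A-flat, so G-flat is the root — G-flat minor ninth.

G-flat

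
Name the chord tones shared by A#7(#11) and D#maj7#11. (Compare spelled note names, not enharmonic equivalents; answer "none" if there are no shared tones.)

A# C##

A#7(#11) = A#, C##, E#, G#, D##.
D#maj7#11 = D#, F##, A#, C##, G##.
Shared: A#, C##.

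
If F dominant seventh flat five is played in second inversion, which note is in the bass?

C♭

F dominant seventh flat five in root position is F–A–C♭–E♭.
Second inversion places the fifth in the bass, which is C♭.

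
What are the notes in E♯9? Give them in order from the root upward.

E♯9 is a dominant ninth built on E#.
Root: E#
Major 3rd (3rd): G##
Perfect 5th (5th): B#
Minor 7th (7th): D#
Major 9th (9th): F##

E# G## B# D# F##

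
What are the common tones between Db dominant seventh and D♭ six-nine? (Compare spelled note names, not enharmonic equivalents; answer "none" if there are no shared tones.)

D-flat, F, A-flat

Db dominant seventh = D-flat, F, A-flat, C-flat.
D♭ six-nine = D-flat, F, A-flat, B-flat, E-flat.
Shared: D-flat, F, A-flat.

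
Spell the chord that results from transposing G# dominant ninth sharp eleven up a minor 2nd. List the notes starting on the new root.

A minor 2nd up from G-sharp is A, so the new chord is A dominant ninth sharp eleven.
- root: A
- major 3rd: C-sharp
- perfect 5th: E
- minor 7th: G
- major 9th: B
- augmented 11th: D-sharp

A C-sharp E G B D-sharp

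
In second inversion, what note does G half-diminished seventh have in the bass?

G half-diminished seventh in root position is G–B-flat–D-flat–F.
Second inversion places the fifth in the bass, which is D-flat.

D-flat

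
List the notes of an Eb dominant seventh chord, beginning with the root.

Eb dominant seventh: dominant seventh on Eb.
Eb — root
G — major 3rd
Bb — perfect 5th
Db — minor 7th

Eb – G – Bb – Db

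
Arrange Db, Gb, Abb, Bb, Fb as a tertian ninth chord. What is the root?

Gb

Stacking in thirds gives Gb – Bb – Db – Fb – Abb, so Gb is the root — Gb dominant seventh flat nine.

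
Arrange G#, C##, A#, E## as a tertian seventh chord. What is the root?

Stacking in thirds gives A# – C## – E## – G#, so A# is the root — A# augmented seventh.

A#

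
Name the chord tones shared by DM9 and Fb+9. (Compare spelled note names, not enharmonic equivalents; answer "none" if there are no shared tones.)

DM9: D F♯ A C♯ E
Fb+9: F♭ A♭ C E𝄫 G♭
Common to both → none.

none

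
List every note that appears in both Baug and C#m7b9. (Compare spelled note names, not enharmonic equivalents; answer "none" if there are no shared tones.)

B

Baug: B D# F##
C#m7b9: C# E G# B D
Common to both → B.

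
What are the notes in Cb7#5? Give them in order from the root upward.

Root C♭, quality augmented seventh:
root → C♭
3rd (major 3rd) → E♭
5th (augmented 5th) → G
7th (minor 7th) → B𝄫

C♭ E♭ G B𝄫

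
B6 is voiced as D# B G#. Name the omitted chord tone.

B6 = B, D#, F#, G#. The voicing lacks the 5th (perfect 5th), F#.

F#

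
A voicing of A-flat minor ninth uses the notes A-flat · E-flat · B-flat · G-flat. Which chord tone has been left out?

A-flat minor ninth = A-flat, C-flat, E-flat, G-flat, B-flat. The voicing lacks the 3rd (minor 3rd), C-flat.

C-flat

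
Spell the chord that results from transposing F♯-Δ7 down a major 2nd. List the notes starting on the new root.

Transposed root: F♯ → E (major 2nd down). So we spell E minor-major seventh:
E — root
G — minor 3rd
B — perfect 5th
D♯ — major 7th

E – G – B – D♯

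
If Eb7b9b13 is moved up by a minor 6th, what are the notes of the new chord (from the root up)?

C♭, E♭, G♭, B𝄫, D𝄫, A𝄫

Transposed root: E♭ → C♭ (minor 6th up). So we spell C♭ dominant seventh flat nine flat thirteen:
root → C♭
3rd (major 3rd) → E♭
5th (perfect 5th) → G♭
7th (minor 7th) → B𝄫
9th (minor 9th) → D𝄫
13th (minor 13th) → A𝄫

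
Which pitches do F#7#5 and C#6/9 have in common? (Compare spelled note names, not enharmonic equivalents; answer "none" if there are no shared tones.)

F#7#5 = F#, A#, C##, E.
C#6/9 = C#, E#, G#, A#, D#.
Shared: A#.

A#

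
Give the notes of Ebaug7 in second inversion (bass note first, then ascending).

B, D♭, E♭, G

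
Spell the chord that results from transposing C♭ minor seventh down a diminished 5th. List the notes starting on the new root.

Cb down a diminished 5th → F. New chord: F minor seventh.
- root: F
- minor 3rd: Ab
- perfect 5th: C
- minor 7th: Eb

F, Ab, C, Eb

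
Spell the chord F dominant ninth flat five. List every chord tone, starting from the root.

F, A, Cb, Eb, G

F dominant ninth flat five is a dominant ninth flat five built on F.
root → F
3rd (major 3rd) → A
5th (diminished 5th) → Cb
7th (minor 7th) → Eb
9th (major 9th) → G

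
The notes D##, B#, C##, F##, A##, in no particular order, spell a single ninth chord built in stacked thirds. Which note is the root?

Arranged so that each adjacent pair is a third by letter name: B# – D## – F## – A## – C##.
The bottom of that stack, B#, is the root (this is B# major ninth).

B#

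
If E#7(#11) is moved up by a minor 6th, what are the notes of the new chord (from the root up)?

E# up a minor 6th → C#. New chord: C# dominant seventh sharp eleven.
C# — root
E# — major 3rd
G# — perfect 5th
B — minor 7th
F## — augmented 11th

C#, E#, G#, B, F##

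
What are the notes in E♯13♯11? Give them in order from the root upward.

E#, G##, B#, D#, F##, A##, C##

Root E#, quality dominant thirteenth sharp eleven:
E# — root
G## — major 3rd
B# — perfect 5th
D# — minor 7th
F## — major 9th
A## — augmented 11th
C## — major 13th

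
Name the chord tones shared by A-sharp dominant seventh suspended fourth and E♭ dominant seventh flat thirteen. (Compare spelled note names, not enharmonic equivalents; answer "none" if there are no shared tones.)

A-sharp dominant seventh suspended fourth = A-sharp, D-sharp, E-sharp, G-sharp.
E♭ dominant seventh flat thirteen = E-flat, G, B-flat, D-flat, C-flat.
Shared: none.

none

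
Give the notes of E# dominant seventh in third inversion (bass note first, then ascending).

E# dominant seventh = E♯–G𝄪–B♯–D♯; third inversion → seventh (D♯) lowest.

D♯, E♯, G𝄪, B♯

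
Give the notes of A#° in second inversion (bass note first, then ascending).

E, A#, C#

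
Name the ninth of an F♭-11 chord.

G♭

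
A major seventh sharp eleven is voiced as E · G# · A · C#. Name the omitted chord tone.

D#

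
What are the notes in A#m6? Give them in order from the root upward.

A#, C#, E#, F##

A#m6: minor sixth on A#.
root → A#
3rd (minor 3rd) → C#
5th (perfect 5th) → E#
6th (major 6th) → F##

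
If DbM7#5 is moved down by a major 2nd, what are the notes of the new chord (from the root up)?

Cb  Eb  G  Bb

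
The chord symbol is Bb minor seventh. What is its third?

Bb minor seventh is built on B-flat; its 3rd is a minor 3rd above the root.
A third above B uses the letter D, and the minor 3rd above B-flat is D-flat.

D-flat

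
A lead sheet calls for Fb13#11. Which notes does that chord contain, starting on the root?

Fb Ab Cb Ebb Gb Bb Db

Root Fb, quality dominant thirteenth sharp eleven:
Fb — root
Ab — major 3rd
Cb — perfect 5th
Ebb — minor 7th
Gb — major 9th
Bb — augmented 11th
Db — major 13th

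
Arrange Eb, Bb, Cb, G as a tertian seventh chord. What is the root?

Arranged so that each adjacent pair is a third by letter name: Cb – Eb – G – Bb.
The bottom of that stack, Cb, is the root (this is Cb augmented major seventh).

Cb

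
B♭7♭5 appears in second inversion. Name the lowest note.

Fb

B♭7♭5 = Bb–D–Fb–Ab. Second inversion → fifth in the bass = Fb.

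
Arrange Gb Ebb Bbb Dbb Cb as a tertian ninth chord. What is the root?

Cb

Arranged so that each adjacent pair is a third by letter name: Cb – Ebb – Gb – Bbb – Dbb.
The bottom of that stack, Cb, is the root (this is Cb minor seventh flat nine).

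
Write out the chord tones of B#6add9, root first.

B#6add9: six-nine on B#.
root → B#
3rd (major 3rd) → D##
5th (perfect 5th) → F##
6th (major 6th) → G##
9th (major 9th) → C##

B#, D##, F##, G##, C##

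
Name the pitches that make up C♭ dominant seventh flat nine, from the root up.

Root C-flat, quality dominant seventh flat nine:
root → C-flat
3rd (major 3rd) → E-flat
5th (perfect 5th) → G-flat
7th (minor 7th) → B-double-flat
9th (minor 9th) → D-double-flat

C-flat  E-flat  G-flat  B-double-flat  D-double-flat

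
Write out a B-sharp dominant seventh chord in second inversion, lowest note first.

F##  A#  B#  D##

B-sharp dominant seventh = B#–D##–F##–A#; second inversion → fifth (F##) lowest.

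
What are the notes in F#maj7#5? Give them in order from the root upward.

F♯ – A♯ – C𝄪 – E♯

F#maj7#5 is an augmented major seventh built on F♯.
F♯ — root
A♯ — major 3rd
C𝄪 — augmented 5th
E♯ — major 7th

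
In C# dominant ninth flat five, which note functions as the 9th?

D♯

Root of C# dominant ninth flat five = C♯. The 9th is a major 9th: C♯ up a major 9th → D♯.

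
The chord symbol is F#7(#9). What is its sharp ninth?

G##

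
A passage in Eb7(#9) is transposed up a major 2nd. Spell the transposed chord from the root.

A major 2nd up from Eb is F, so the new chord is F dominant seventh sharp nine.
F — root
A — major 3rd
C — perfect 5th
Eb — minor 7th
G# — augmented 9th

F – A – C – Eb – G#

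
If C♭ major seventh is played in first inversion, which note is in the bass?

E-flat

C♭ major seventh = C-flat–E-flat–G-flat–B-flat. First inversion → third in the bass = E-flat.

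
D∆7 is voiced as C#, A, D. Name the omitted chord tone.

F#

D∆7 = D, F#, A, C#. The voicing lacks the 3rd (major 3rd), F#.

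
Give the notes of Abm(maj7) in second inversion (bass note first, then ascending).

Eb  G  Ab  Cb

Abm(maj7) = Ab–Cb–Eb–G; second inversion → fifth (Eb) lowest.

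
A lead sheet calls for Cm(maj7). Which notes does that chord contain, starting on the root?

Cm(maj7): minor-major seventh on C.
C — root
Eb — minor 3rd
G — perfect 5th
B — major 7th

C  Eb  G  B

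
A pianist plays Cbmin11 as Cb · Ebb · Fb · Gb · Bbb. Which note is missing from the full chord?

Db

The full Cbmin11 chord is Cb, Ebb, Gb, Bbb, Db, Fb.
Comparing with the voicing, the major 9th (9th) — Db — is absent.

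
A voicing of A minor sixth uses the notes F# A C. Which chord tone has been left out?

E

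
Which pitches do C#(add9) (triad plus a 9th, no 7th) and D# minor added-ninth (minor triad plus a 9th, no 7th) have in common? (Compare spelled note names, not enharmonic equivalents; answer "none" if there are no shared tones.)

E# D#

C#(add9): C# E# G# D#
D# minor added-ninth: D# F# A# E#
Common to both → E#, D#.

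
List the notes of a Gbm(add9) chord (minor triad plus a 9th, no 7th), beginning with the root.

Gb, Bbb, Db, Ab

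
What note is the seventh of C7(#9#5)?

B♭

Root of C7(#9#5) = C. The 7th is a minor 7th: C up a minor 7th → B♭.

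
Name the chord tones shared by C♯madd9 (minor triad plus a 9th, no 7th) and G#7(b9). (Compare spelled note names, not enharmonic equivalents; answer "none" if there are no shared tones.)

C♯madd9 = C♯, E, G♯, D♯.
G#7(b9) = G♯, B♯, D♯, F♯, A.
Shared: G♯, D♯.

G♯, D♯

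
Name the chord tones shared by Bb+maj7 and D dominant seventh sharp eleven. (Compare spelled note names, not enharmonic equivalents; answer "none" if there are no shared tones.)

Bb+maj7: B♭ D F♯ A
D dominant seventh sharp eleven: D F♯ A C G♯
Common to both → D, F♯, A.

D  F♯  A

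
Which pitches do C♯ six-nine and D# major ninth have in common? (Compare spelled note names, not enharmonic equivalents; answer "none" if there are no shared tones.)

C♯ six-nine = C-sharp, E-sharp, G-sharp, A-sharp, D-sharp.
D# major ninth = D-sharp, F-double-sharp, A-sharp, C-double-sharp, E-sharp.
Shared: E-sharp, A-sharp, D-sharp.

E-sharp – A-sharp – D-sharp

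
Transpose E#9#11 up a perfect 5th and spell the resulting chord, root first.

B#  D##  F##  A#  C##  E##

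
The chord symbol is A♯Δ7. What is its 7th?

G##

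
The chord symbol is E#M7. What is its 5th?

Root of E#M7 = E#. The 5th is a perfect 5th: E# up a perfect 5th → B#.

B#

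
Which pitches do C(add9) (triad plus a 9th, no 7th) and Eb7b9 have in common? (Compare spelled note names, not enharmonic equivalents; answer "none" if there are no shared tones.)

G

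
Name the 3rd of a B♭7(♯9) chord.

D

B♭7(♯9) is built on Bb; its 3rd is a major 3rd above the root.
A third above B uses the letter D, and the major 3rd above Bb is D.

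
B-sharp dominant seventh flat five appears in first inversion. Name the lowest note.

B-sharp dominant seventh flat five in root position is B-sharp–D-double-sharp–F-sharp–A-sharp.
First inversion places the third in the bass, which is D-double-sharp.

D-double-sharp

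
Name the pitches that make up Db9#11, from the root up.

Root D♭, quality dominant ninth sharp eleven:
root → D♭
3rd (major 3rd) → F
5th (perfect 5th) → A♭
7th (minor 7th) → C♭
9th (major 9th) → E♭
11th (augmented 11th) → G

D♭ – F – A♭ – C♭ – E♭ – G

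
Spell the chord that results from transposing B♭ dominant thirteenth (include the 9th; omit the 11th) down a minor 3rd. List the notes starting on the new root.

Bb down a minor 3rd → G. New chord: G dominant thirteenth.
Root: G
Major 3rd (3rd): B
Perfect 5th (5th): D
Minor 7th (7th): F
Major 9th (9th): A
Major 13th (13th): E

G, B, D, F, A, E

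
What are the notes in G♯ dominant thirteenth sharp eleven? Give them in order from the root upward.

G#  B#  D#  F#  A#  C##  E#

G♯ dominant thirteenth sharp eleven is a dominant thirteenth sharp eleven built on G#.
G# — root
B# — major 3rd
D# — perfect 5th
F# — minor 7th
A# — major 9th
C## — augmented 11th
E# — major 13th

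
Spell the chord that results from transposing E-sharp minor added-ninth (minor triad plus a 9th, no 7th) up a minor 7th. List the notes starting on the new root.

D-sharp, F-sharp, A-sharp, E-sharp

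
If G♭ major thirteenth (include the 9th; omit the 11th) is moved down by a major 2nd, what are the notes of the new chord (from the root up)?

F-flat, A-flat, C-flat, E-flat, G-flat, D-flat

Transposed root: G-flat → F-flat (major 2nd down). So we spell F-flat major thirteenth:
Root: F-flat
Major 3rd (3rd): A-flat
Perfect 5th (5th): C-flat
Major 7th (7th): E-flat
Major 9th (9th): G-flat
Major 13th (13th): D-flat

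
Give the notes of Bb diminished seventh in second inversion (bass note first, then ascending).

Fb  Abb  Bb  Db

Bb diminished seventh = Bb–Db–Fb–Abb; second inversion → fifth (Fb) lowest.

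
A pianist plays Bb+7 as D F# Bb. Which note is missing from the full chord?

Ab

Bb+7 = Bb, D, F#, Ab. The voicing lacks the 7th (minor 7th), Ab.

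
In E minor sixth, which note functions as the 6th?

E minor sixth is built on E; its 6th is a major 6th above the root.
A sixth above E uses the letter C, and the major 6th above E is C-sharp.

C-sharp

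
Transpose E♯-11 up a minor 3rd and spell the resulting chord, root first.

G♯ – B – D♯ – F♯ – A♯ – C♯

E♯ up a minor 3rd → G♯. New chord: G♯ minor eleventh.
G♯ — root
B — minor 3rd
D♯ — perfect 5th
F♯ — minor 7th
A♯ — major 9th
C♯ — perfect 11th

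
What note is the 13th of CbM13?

CbM13 is built on Cb; its 13th is a major 13th above the root.
A sixth above C uses the letter A, and the major 13th above Cb is Ab.

Ab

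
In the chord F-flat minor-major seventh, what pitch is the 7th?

E-flat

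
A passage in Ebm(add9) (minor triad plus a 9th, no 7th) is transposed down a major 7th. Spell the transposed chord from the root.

A major 7th down from Eb is Fb, so the new chord is Fb minor added-ninth.
root → Fb
3rd (minor 3rd) → Abb
5th (perfect 5th) → Cb
9th (major 9th) → Gb

Fb, Abb, Cb, Gb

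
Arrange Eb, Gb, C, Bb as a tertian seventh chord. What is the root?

C

Stacking in thirds gives C – Eb – Gb – Bb, so C is the root — C half-diminished seventh.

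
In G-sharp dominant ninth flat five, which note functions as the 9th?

G-sharp dominant ninth flat five is built on G-sharp; its 9th is a major 9th above the root.
A second above G uses the letter A, and the major 9th above G-sharp is A-sharp.

A-sharp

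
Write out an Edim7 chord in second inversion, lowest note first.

B♭ D♭ E G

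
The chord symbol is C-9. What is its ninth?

D

Root of C-9 = C. The 9th is a major 9th: C up a major 9th → D.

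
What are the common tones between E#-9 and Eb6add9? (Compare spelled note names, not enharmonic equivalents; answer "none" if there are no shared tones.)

E#-9 = E#, G#, B#, D#, F##.
Eb6add9 = Eb, G, Bb, C, F.
Shared: none.

none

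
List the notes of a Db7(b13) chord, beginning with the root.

D♭ – F – A♭ – C♭ – B𝄫

Root D♭, quality dominant seventh flat thirteen:
root → D♭
3rd (major 3rd) → F
5th (perfect 5th) → A♭
7th (minor 7th) → C♭
13th (minor 13th) → B𝄫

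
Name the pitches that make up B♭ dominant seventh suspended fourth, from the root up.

Root B-flat, quality dominant seventh suspended fourth:
B-flat — root
E-flat — perfect 4th
F — perfect 5th
A-flat — minor 7th

B-flat  E-flat  F  A-flat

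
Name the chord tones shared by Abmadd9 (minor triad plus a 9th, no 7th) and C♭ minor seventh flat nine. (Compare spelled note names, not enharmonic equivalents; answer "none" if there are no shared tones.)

Abmadd9: Ab Cb Eb Bb
C♭ minor seventh flat nine: Cb Ebb Gb Bbb Dbb
Common to both → Cb.

Cb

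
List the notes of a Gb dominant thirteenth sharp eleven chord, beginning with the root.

Root Gb, quality dominant thirteenth sharp eleven:
- root: Gb
- major 3rd: Bb
- perfect 5th: Db
- minor 7th: Fb
- major 9th: Ab
- augmented 11th: C
- major 13th: Eb

Gb Bb Db Fb Ab C Eb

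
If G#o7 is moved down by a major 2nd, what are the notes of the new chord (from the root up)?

Transposed root: G# → F# (major 2nd down). So we spell F# diminished seventh:
root → F#
3rd (minor 3rd) → A
5th (diminished 5th) → C
7th (diminished 7th) → Eb

F#, A, C, Eb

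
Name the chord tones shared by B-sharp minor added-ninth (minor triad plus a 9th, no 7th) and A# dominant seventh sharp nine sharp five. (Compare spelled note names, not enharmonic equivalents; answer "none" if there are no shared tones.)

B-sharp minor added-ninth = B#, D#, F##, C##.
A# dominant seventh sharp nine sharp five = A#, C##, E##, G#, B##.
Shared: C##.

C##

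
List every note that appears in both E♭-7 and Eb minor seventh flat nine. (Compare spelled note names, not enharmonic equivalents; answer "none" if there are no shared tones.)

E♭-7 = Eb, Gb, Bb, Db.
Eb minor seventh flat nine = Eb, Gb, Bb, Db, Fb.
Shared: Eb, Gb, Bb, Db.

Eb Gb Bb Db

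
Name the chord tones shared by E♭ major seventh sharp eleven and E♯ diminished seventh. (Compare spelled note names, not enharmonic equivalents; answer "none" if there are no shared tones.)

D

E♭ major seventh sharp eleven = E-flat, G, B-flat, D, A.
E♯ diminished seventh = E-sharp, G-sharp, B, D.
Shared: D.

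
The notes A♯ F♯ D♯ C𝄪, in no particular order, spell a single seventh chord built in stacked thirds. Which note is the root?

D♯

Arranged so that each adjacent pair is a third by letter name: D♯ – F♯ – A♯ – C𝄪.
The bottom of that stack, D♯, is the root (this is D♯ minor-major seventh).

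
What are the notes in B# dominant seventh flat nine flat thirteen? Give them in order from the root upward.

B-sharp D-double-sharp F-double-sharp A-sharp C-sharp G-sharp

Root B-sharp, quality dominant seventh flat nine flat thirteen:
Root: B-sharp
Major 3rd (3rd): D-double-sharp
Perfect 5th (5th): F-double-sharp
Minor 7th (7th): A-sharp
Minor 9th (9th): C-sharp
Minor 13th (13th): G-sharp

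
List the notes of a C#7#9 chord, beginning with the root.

C♯  E♯  G♯  B  D𝄪

C#7#9 is a dominant seventh sharp nine built on C♯.
root → C♯
3rd (major 3rd) → E♯
5th (perfect 5th) → G♯
7th (minor 7th) → B
9th (augmented 9th) → D𝄪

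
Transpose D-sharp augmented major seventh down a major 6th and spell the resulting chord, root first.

F-sharp, A-sharp, C-double-sharp, E-sharp

D-sharp down a major 6th → F-sharp. New chord: F-sharp augmented major seventh.
F-sharp — root
A-sharp — major 3rd
C-double-sharp — augmented 5th
E-sharp — major 7th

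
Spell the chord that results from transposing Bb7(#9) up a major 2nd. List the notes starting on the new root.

C E G Bb D#

Transposed root: Bb → C (major 2nd up). So we spell C dominant seventh sharp nine:
root → C
3rd (major 3rd) → E
5th (perfect 5th) → G
7th (minor 7th) → Bb
9th (augmented 9th) → D#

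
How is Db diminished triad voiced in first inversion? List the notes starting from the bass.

In root position, Db diminished triad is D-flat–F-flat–A-double-flat.
First inversion puts the third (F-flat) in the bass.

F-flat, A-double-flat, D-flat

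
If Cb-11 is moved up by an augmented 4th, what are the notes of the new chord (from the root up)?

F Ab C Eb G Bb

Transposed root: Cb → F (augmented 4th up). So we spell F minor eleventh:
Root: F
Minor 3rd (3rd): Ab
Perfect 5th (5th): C
Minor 7th (7th): Eb
Major 9th (9th): G
Perfect 11th (11th): Bb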